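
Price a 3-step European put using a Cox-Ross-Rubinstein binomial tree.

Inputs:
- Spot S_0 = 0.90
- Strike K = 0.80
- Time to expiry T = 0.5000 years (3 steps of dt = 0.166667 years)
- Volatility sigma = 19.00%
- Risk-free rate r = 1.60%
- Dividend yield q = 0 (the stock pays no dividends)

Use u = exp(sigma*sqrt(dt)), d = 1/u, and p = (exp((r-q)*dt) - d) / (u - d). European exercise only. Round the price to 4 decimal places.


dt = T/N = 0.166667
u = exp(sigma*sqrt(dt)) = 1.080655; d = 1/u = 0.925365
p = (exp((r-q)*dt) - d) / (u - d) = 0.497813
Discount per step: exp(-r*dt) = 0.997337
Stock lattice S(k, i) with i counting down-moves:
  k=0: S(0,0) = 0.9000
  k=1: S(1,0) = 0.9726; S(1,1) = 0.8328
  k=2: S(2,0) = 1.0510; S(2,1) = 0.9000; S(2,2) = 0.7707
  k=3: S(3,0) = 1.1358; S(3,1) = 0.9726; S(3,2) = 0.8328; S(3,3) = 0.7132
Terminal payoffs V(N, i) = max(K - S_T, 0):
  V(3,0) = 0.000000; V(3,1) = 0.000000; V(3,2) = 0.000000; V(3,3) = 0.086849
Backward induction: V(k, i) = exp(-r*dt) * [p * V(k+1, i) + (1-p) * V(k+1, i+1)].
  V(2,0) = exp(-r*dt) * [p*0.000000 + (1-p)*0.000000] = 0.000000
  V(2,1) = exp(-r*dt) * [p*0.000000 + (1-p)*0.000000] = 0.000000
  V(2,2) = exp(-r*dt) * [p*0.000000 + (1-p)*0.086849] = 0.043498
  V(1,0) = exp(-r*dt) * [p*0.000000 + (1-p)*0.000000] = 0.000000
  V(1,1) = exp(-r*dt) * [p*0.000000 + (1-p)*0.043498] = 0.021786
  V(0,0) = exp(-r*dt) * [p*0.000000 + (1-p)*0.021786] = 0.010912

Answer: Price = V(0,0) = 0.0109


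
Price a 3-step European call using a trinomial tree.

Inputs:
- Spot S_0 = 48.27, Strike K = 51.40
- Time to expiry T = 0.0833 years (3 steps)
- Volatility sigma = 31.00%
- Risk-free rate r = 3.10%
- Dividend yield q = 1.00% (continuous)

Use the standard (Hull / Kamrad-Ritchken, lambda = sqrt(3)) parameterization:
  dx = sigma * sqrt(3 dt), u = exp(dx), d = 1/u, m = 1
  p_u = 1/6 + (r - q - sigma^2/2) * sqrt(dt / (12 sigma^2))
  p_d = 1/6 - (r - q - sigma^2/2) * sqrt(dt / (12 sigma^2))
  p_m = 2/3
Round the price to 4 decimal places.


dt = T/N = 0.027767; dx = sigma*sqrt(3*dt) = 0.089471
u = exp(dx) = 1.093596; d = 1/u = 0.914414
p_u = 0.162469, p_m = 0.666667, p_d = 0.170864
Discount per step: exp(-r*dt) = 0.999140
Stock lattice S(k, j) with j the centered position index:
  k=0: S(0,+0) = 48.2700
  k=1: S(1,-1) = 44.1388; S(1,+0) = 48.2700; S(1,+1) = 52.7879
  k=2: S(2,-2) = 40.3611; S(2,-1) = 44.1388; S(2,+0) = 48.2700; S(2,+1) = 52.7879; S(2,+2) = 57.7286
  k=3: S(3,-3) = 36.9068; S(3,-2) = 40.3611; S(3,-1) = 44.1388; S(3,+0) = 48.2700; S(3,+1) = 52.7879; S(3,+2) = 57.7286; S(3,+3) = 63.1318
Terminal payoffs V(N, j) = max(S_T - K, 0):
  V(3,-3) = 0.000000; V(3,-2) = 0.000000; V(3,-1) = 0.000000; V(3,+0) = 0.000000; V(3,+1) = 1.387881; V(3,+2) = 6.328618; V(3,+3) = 11.731789
Backward induction: V(k, j) = exp(-r*dt) * [p_u * V(k+1, j+1) + p_m * V(k+1, j) + p_d * V(k+1, j-1)]
  V(2,-2) = exp(-r*dt) * [p_u*0.000000 + p_m*0.000000 + p_d*0.000000] = 0.000000
  V(2,-1) = exp(-r*dt) * [p_u*0.000000 + p_m*0.000000 + p_d*0.000000] = 0.000000
  V(2,+0) = exp(-r*dt) * [p_u*1.387881 + p_m*0.000000 + p_d*0.000000] = 0.225294
  V(2,+1) = exp(-r*dt) * [p_u*6.328618 + p_m*1.387881 + p_d*0.000000] = 1.951780
  V(2,+2) = exp(-r*dt) * [p_u*11.731789 + p_m*6.328618 + p_d*1.387881] = 6.356799
  V(1,-1) = exp(-r*dt) * [p_u*0.225294 + p_m*0.000000 + p_d*0.000000] = 0.036572
  V(1,+0) = exp(-r*dt) * [p_u*1.951780 + p_m*0.225294 + p_d*0.000000] = 0.466898
  V(1,+1) = exp(-r*dt) * [p_u*6.356799 + p_m*1.951780 + p_d*0.225294] = 2.370424
  V(0,+0) = exp(-r*dt) * [p_u*2.370424 + p_m*0.466898 + p_d*0.036572] = 0.702031

Answer: Price = V(0,0) = 0.7020


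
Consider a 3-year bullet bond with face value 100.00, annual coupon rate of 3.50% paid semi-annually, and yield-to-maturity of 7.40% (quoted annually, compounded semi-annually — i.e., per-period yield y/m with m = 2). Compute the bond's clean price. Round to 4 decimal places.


Coupon per period c = face * coupon_rate / m = 1.750000
Periods per year m = 2; per-period yield y/m = 0.037000
Number of cashflows N = 6
Cashflows (t years, CF_t, discount factor 1/(1+y/m)^(m*t), PV):
  t = 0.5000: CF_t = 1.750000, DF = 0.964320, PV = 1.687560
  t = 1.0000: CF_t = 1.750000, DF = 0.929913, PV = 1.627348
  t = 1.5000: CF_t = 1.750000, DF = 0.896734, PV = 1.569285
  t = 2.0000: CF_t = 1.750000, DF = 0.864739, PV = 1.513293
  t = 2.5000: CF_t = 1.750000, DF = 0.833885, PV = 1.459299
  t = 3.0000: CF_t = 101.750000, DF = 0.804132, PV = 81.820453
Price P = sum_t PV_t = 89.677238

Answer: Price = 89.6772


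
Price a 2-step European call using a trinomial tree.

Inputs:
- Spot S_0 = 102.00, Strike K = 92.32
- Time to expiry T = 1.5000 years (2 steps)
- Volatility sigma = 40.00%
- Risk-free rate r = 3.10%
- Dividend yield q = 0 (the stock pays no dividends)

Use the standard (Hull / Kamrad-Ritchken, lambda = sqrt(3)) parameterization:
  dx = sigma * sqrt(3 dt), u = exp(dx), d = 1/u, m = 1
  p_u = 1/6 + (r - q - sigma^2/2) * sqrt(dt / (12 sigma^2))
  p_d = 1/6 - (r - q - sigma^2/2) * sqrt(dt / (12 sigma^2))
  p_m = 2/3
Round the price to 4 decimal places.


dt = T/N = 0.750000; dx = sigma*sqrt(3*dt) = 0.600000
u = exp(dx) = 1.822119; d = 1/u = 0.548812
p_u = 0.136042, p_m = 0.666667, p_d = 0.197292
Discount per step: exp(-r*dt) = 0.977018
Stock lattice S(k, j) with j the centered position index:
  k=0: S(0,+0) = 102.0000
  k=1: S(1,-1) = 55.9788; S(1,+0) = 102.0000; S(1,+1) = 185.8561
  k=2: S(2,-2) = 30.7218; S(2,-1) = 55.9788; S(2,+0) = 102.0000; S(2,+1) = 185.8561; S(2,+2) = 338.6519
Terminal payoffs V(N, j) = max(S_T - K, 0):
  V(2,-2) = 0.000000; V(2,-1) = 0.000000; V(2,+0) = 9.680000; V(2,+1) = 93.536118; V(2,+2) = 246.331926
Backward induction: V(k, j) = exp(-r*dt) * [p_u * V(k+1, j+1) + p_m * V(k+1, j) + p_d * V(k+1, j-1)]
  V(1,-1) = exp(-r*dt) * [p_u*9.680000 + p_m*0.000000 + p_d*0.000000] = 1.286619
  V(1,+0) = exp(-r*dt) * [p_u*93.536118 + p_m*9.680000 + p_d*0.000000] = 18.737394
  V(1,+1) = exp(-r*dt) * [p_u*246.331926 + p_m*93.536118 + p_d*9.680000] = 95.531472
  V(0,+0) = exp(-r*dt) * [p_u*95.531472 + p_m*18.737394 + p_d*1.286619] = 25.150106

Answer: Price = V(0,0) = 25.1501


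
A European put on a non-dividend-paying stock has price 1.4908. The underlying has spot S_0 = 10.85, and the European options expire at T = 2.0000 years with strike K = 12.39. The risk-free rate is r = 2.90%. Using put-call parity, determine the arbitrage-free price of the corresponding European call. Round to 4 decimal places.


Answer: Call price = 0.6490

Derivation:
Put-call parity: C - P = S_0 * exp(-qT) - K * exp(-rT).
S_0 * exp(-qT) = 10.8500 * 1.00000000 = 10.85000000
K * exp(-rT) = 12.3900 * 0.94364995 = 11.69182285
C = P + S*exp(-qT) - K*exp(-rT)
C = 1.4908 + 10.85000000 - 11.69182285 = 0.6490


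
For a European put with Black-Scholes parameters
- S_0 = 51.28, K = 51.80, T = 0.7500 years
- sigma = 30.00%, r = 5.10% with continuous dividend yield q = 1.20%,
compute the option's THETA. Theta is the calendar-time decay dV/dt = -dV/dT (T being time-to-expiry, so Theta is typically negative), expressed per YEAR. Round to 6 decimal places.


Answer: Theta = -2.367023

Derivation:
d1 = 0.2036532382; d2 = -0.0561543830
phi(d1) = 0.3907544764; exp(-qT) = 0.9910403788; exp(-rT) = 0.9624722927
Theta = -S*exp(-qT)*phi(d1)*sigma/(2*sqrt(T)) + r*K*exp(-rT)*N(-d2) - q*S*exp(-qT)*N(-d1)
N(-d1) = 0.4193122434; N(-d2) = 0.5223905895; sqrt(T) = 0.8660254038
Term 1 = -51.2800 * 0.9910403788 * 0.3907544764 * 0.3000 / (2 * 0.8660254038) = -3.4395684404
Term 2 = 0.0510 * 51.8000 * 0.9624722927 * 0.5223905895 = 1.3282612921
Term 3 = -0.0120 * 51.2800 * 0.9910403788 * 0.4193122434 = -0.2557161491
Theta = -3.4395684404 + (1.3282612921) + (-0.2557161491) = -2.367023


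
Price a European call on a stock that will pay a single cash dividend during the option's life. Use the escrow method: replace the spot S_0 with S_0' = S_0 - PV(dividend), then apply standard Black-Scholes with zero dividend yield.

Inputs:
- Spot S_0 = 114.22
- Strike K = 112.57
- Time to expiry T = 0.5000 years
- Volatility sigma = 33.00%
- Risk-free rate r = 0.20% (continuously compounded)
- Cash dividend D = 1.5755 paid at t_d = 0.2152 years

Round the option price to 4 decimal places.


Answer: Price = 10.5479

Derivation:
PV(D) = D * exp(-r * t_d) = 1.5755 * 0.99956969 = 1.57482205
S_0' = S_0 - PV(D) = 114.2200 - 1.57482205 = 112.64517795
d1 = (ln(S_0'/K) + (r + sigma^2/2)*T) / (sigma*sqrt(T)) = 0.12381915
d2 = d1 - sigma*sqrt(T) = -0.10952608
exp(-rT) = 0.99900050
N(d1) = 0.54927077; N(d2) = 0.45639262
C = S_0' * N(d1) - K * exp(-rT) * N(d2) = 112.64517795 * 0.54927077 - 112.5700 * 0.99900050 * 0.45639262 = 10.5479


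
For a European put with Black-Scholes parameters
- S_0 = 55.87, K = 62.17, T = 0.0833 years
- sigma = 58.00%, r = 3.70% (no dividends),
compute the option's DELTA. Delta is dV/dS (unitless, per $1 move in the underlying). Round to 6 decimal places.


Answer: Delta = -0.704075

Derivation:
d1 = -0.5361581226; d2 = -0.7035562110
phi(d1) = 0.3455315581; exp(-qT) = 1.0000000000; exp(-rT) = 0.9969226448
N(-d1) = 0.7040753635
Delta = -exp(-qT) * N(-d1) = -1.0000000000 * 0.7040753635 = -0.704075


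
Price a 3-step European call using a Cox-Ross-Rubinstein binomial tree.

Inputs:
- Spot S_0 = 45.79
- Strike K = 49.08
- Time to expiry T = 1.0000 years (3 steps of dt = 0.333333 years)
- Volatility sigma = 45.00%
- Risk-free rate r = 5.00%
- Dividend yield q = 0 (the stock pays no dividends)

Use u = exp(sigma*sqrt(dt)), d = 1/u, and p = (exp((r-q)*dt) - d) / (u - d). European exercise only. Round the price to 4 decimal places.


dt = T/N = 0.333333
u = exp(sigma*sqrt(dt)) = 1.296681; d = 1/u = 0.771200
p = (exp((r-q)*dt) - d) / (u - d) = 0.467394
Discount per step: exp(-r*dt) = 0.983471
Stock lattice S(k, i) with i counting down-moves:
  k=0: S(0,0) = 45.7900
  k=1: S(1,0) = 59.3750; S(1,1) = 35.3132
  k=2: S(2,0) = 76.9904; S(2,1) = 45.7900; S(2,2) = 27.2336
  k=3: S(3,0) = 99.8320; S(3,1) = 59.3750; S(3,2) = 35.3132; S(3,3) = 21.0025
Terminal payoffs V(N, i) = max(S_T - K, 0):
  V(3,0) = 50.751982; V(3,1) = 10.295005; V(3,2) = 0.000000; V(3,3) = 0.000000
Backward induction: V(k, i) = exp(-r*dt) * [p * V(k+1, i) + (1-p) * V(k+1, i+1)].
  V(2,0) = exp(-r*dt) * [p*50.751982 + (1-p)*10.295005] = 28.721639
  V(2,1) = exp(-r*dt) * [p*10.295005 + (1-p)*0.000000] = 4.732289
  V(2,2) = exp(-r*dt) * [p*0.000000 + (1-p)*0.000000] = 0.000000
  V(1,0) = exp(-r*dt) * [p*28.721639 + (1-p)*4.732289] = 15.681218
  V(1,1) = exp(-r*dt) * [p*4.732289 + (1-p)*0.000000] = 2.175284
  V(0,0) = exp(-r*dt) * [p*15.681218 + (1-p)*2.175284] = 8.347581

Answer: Price = V(0,0) = 8.3476


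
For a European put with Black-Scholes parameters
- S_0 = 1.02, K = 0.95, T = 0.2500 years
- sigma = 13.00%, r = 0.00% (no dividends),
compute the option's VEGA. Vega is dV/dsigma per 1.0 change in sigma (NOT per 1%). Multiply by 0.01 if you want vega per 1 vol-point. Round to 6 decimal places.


Answer: Vega = 0.107901

Derivation:
d1 = 1.1262834105; d2 = 1.0612834105
phi(d1) = 0.2115707770; exp(-qT) = 1.0000000000; exp(-rT) = 1.0000000000
Vega = S * exp(-qT) * phi(d1) * sqrt(T) = 1.0200 * 1.0000000000 * 0.2115707770 * 0.5000000000 = 0.107901


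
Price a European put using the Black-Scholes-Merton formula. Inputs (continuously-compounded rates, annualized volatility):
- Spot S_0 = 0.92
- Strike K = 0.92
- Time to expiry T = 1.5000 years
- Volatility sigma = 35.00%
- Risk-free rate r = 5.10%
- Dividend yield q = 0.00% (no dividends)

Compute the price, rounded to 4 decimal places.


d1 = (ln(S/K) + (r - q + 0.5*sigma^2) * T) / (sigma * sqrt(T)) = 0.39279318
d2 = d1 - sigma * sqrt(T) = -0.03586753
exp(-rT) = 0.92635291; exp(-qT) = 1.00000000
P = K * exp(-rT) * N(-d2) - S_0 * exp(-qT) * N(-d1)
N(-d1) = 0.34723612; N(-d2) = 0.51430601
P = 0.9200 * 0.92635291 * 0.51430601 - 0.9200 * 1.00000000 * 0.34723612 = 0.1189

Answer: Price = 0.1189


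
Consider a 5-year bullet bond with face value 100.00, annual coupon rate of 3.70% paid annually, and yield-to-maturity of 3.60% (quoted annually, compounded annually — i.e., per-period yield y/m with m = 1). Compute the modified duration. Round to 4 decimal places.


Answer: Modified duration = 4.4948

Derivation:
Coupon per period c = face * coupon_rate / m = 3.700000
Periods per year m = 1; per-period yield y/m = 0.036000
Number of cashflows N = 5
Cashflows (t years, CF_t, discount factor 1/(1+y/m)^(m*t), PV):
  t = 1.0000: CF_t = 3.700000, DF = 0.965251, PV = 3.571429
  t = 2.0000: CF_t = 3.700000, DF = 0.931709, PV = 3.447325
  t = 3.0000: CF_t = 3.700000, DF = 0.899333, PV = 3.327534
  t = 4.0000: CF_t = 3.700000, DF = 0.868082, PV = 3.211905
  t = 5.0000: CF_t = 103.700000, DF = 0.837917, PV = 86.892037
Price P = sum_t PV_t = 100.450229
First compute Macaulay numerator sum_t t * PV_t:
  t * PV_t at t = 1.0000: 3.571429
  t * PV_t at t = 2.0000: 6.894650
  t * PV_t at t = 3.0000: 9.982601
  t * PV_t at t = 4.0000: 12.847620
  t * PV_t at t = 5.0000: 434.460186
Macaulay duration D = 467.756486 / 100.450229 = 4.656599
Modified duration = D / (1 + y/m) = 4.656599 / (1 + 0.036000) = 4.494787


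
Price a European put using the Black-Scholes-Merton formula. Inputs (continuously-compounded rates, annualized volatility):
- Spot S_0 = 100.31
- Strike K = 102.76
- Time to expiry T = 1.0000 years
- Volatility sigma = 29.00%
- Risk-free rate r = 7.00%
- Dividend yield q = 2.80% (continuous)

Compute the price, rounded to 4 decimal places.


d1 = (ln(S/K) + (r - q + 0.5*sigma^2) * T) / (sigma * sqrt(T)) = 0.20661800
d2 = d1 - sigma * sqrt(T) = -0.08338200
exp(-rT) = 0.93239382; exp(-qT) = 0.97238837
P = K * exp(-rT) * N(-d2) - S_0 * exp(-qT) * N(-d1)
N(-d1) = 0.41815410; N(-d2) = 0.53322610
P = 102.7600 * 0.93239382 * 0.53322610 - 100.3100 * 0.97238837 * 0.41815410 = 10.3030

Answer: Price = 10.3030


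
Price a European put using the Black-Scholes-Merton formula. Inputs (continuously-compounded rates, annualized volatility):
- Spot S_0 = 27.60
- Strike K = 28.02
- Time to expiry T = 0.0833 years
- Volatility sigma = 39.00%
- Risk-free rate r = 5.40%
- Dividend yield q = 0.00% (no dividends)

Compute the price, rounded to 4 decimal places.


d1 = (ln(S/K) + (r - q + 0.5*sigma^2) * T) / (sigma * sqrt(T)) = -0.03793153
d2 = d1 - sigma * sqrt(T) = -0.15049232
exp(-rT) = 0.99551190; exp(-qT) = 1.00000000
P = K * exp(-rT) * N(-d2) - S_0 * exp(-qT) * N(-d1)
N(-d1) = 0.51512886; N(-d2) = 0.55981189
P = 28.0200 * 0.99551190 * 0.55981189 - 27.6000 * 1.00000000 * 0.51512886 = 1.3980

Answer: Price = 1.3980


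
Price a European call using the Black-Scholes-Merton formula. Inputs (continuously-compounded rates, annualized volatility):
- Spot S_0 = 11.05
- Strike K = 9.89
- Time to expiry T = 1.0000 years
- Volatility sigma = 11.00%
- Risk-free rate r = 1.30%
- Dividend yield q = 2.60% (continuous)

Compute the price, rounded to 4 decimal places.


Answer: Price = 1.1194

Derivation:
d1 = (ln(S/K) + (r - q + 0.5*sigma^2) * T) / (sigma * sqrt(T)) = 0.94505711
d2 = d1 - sigma * sqrt(T) = 0.83505711
exp(-rT) = 0.98708414; exp(-qT) = 0.97433509
C = S_0 * exp(-qT) * N(d1) - K * exp(-rT) * N(d2)
N(d1) = 0.82768514; N(d2) = 0.79815722
C = 11.0500 * 0.97433509 * 0.82768514 - 9.8900 * 0.98708414 * 0.79815722 = 1.1194


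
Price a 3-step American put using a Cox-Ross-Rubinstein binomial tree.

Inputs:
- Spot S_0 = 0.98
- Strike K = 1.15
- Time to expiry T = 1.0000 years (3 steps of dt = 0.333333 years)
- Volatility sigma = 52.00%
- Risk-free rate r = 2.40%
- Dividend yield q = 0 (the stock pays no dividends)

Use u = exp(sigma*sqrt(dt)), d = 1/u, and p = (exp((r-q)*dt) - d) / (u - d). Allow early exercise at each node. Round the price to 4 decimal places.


dt = T/N = 0.333333
u = exp(sigma*sqrt(dt)) = 1.350159; d = 1/u = 0.740654
p = (exp((r-q)*dt) - d) / (u - d) = 0.438681
Discount per step: exp(-r*dt) = 0.992032
Stock lattice S(k, i) with i counting down-moves:
  k=0: S(0,0) = 0.9800
  k=1: S(1,0) = 1.3232; S(1,1) = 0.7258
  k=2: S(2,0) = 1.7865; S(2,1) = 0.9800; S(2,2) = 0.5376
  k=3: S(3,0) = 2.4120; S(3,1) = 1.3232; S(3,2) = 0.7258; S(3,3) = 0.3982
Terminal payoffs V(N, i) = max(K - S_T, 0):
  V(3,0) = 0.000000; V(3,1) = 0.000000; V(3,2) = 0.424159; V(3,3) = 0.751827
Backward induction: V(k, i) = exp(-r*dt) * [p * V(k+1, i) + (1-p) * V(k+1, i+1)]; then take max(V_cont, immediate exercise) for American.
  V(2,0) = exp(-r*dt) * [p*0.000000 + (1-p)*0.000000] = 0.000000; exercise = 0.000000; V(2,0) = max -> 0.000000
  V(2,1) = exp(-r*dt) * [p*0.000000 + (1-p)*0.424159] = 0.236192; exercise = 0.170000; V(2,1) = max -> 0.236192
  V(2,2) = exp(-r*dt) * [p*0.424159 + (1-p)*0.751827] = 0.603240; exercise = 0.612403; V(2,2) = max -> 0.612403
  V(1,0) = exp(-r*dt) * [p*0.000000 + (1-p)*0.236192] = 0.131522; exercise = 0.000000; V(1,0) = max -> 0.131522
  V(1,1) = exp(-r*dt) * [p*0.236192 + (1-p)*0.612403] = 0.443802; exercise = 0.424159; V(1,1) = max -> 0.443802
  V(0,0) = exp(-r*dt) * [p*0.131522 + (1-p)*0.443802] = 0.304366; exercise = 0.170000; V(0,0) = max -> 0.304366

Answer: Price = V(0,0) = 0.3044


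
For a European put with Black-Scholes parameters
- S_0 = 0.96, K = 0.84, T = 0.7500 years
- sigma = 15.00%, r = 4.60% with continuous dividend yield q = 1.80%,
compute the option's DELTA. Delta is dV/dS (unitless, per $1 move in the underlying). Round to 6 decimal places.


d1 = 1.2545351204; d2 = 1.1246313098
phi(d1) = 0.1816147275; exp(-qT) = 0.9865907163; exp(-rT) = 0.9660883397
N(-d1) = 0.1048237844
Delta = -exp(-qT) * N(-d1) = -0.9865907163 * 0.1048237844 = -0.103418

Answer: Delta = -0.103418


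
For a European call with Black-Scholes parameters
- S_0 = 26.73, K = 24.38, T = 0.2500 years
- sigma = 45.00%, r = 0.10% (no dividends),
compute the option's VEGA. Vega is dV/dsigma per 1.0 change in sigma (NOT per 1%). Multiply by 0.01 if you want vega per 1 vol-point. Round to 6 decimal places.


d1 = 0.5226040271; d2 = 0.2976040271
phi(d1) = 0.3480197605; exp(-qT) = 1.0000000000; exp(-rT) = 0.9997500312
Vega = S * exp(-qT) * phi(d1) * sqrt(T) = 26.7300 * 1.0000000000 * 0.3480197605 * 0.5000000000 = 4.651284

Answer: Vega = 4.651284


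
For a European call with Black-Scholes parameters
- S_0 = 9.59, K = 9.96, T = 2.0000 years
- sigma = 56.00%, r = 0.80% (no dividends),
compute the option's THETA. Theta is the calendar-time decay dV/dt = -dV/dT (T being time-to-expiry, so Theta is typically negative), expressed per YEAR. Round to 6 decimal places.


d1 = 0.3683821993; d2 = -0.4235773957
phi(d1) = 0.3727709006; exp(-qT) = 1.0000000000; exp(-rT) = 0.9841273201
Theta = -S*exp(-qT)*phi(d1)*sigma/(2*sqrt(T)) - r*K*exp(-rT)*N(d2) + q*S*exp(-qT)*N(d1)
N(d1) = 0.6437058657; N(d2) = 0.3359370217; sqrt(T) = 1.4142135624
Term 1 = -9.5900 * 1.0000000000 * 0.3727709006 * 0.5600 / (2 * 1.4142135624) = -0.7077887307
Term 2 = -0.0080 * 9.9600 * 0.9841273201 * 0.3359370217 = -0.0263425905
Term 3 = 0 (no dividend yield, q = 0)
Theta = -0.7077887307 + (-0.0263425905) + (0.0000000000) = -0.734131

Answer: Theta = -0.734131


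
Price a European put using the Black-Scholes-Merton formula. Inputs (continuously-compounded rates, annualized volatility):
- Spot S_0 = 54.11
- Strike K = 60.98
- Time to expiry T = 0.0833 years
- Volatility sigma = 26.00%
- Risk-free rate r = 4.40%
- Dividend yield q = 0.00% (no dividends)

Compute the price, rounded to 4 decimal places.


d1 = (ln(S/K) + (r - q + 0.5*sigma^2) * T) / (sigma * sqrt(T)) = -1.50646859
d2 = d1 - sigma * sqrt(T) = -1.58150911
exp(-rT) = 0.99634151; exp(-qT) = 1.00000000
P = K * exp(-rT) * N(-d2) - S_0 * exp(-qT) * N(-d1)
N(-d1) = 0.93402654; N(-d2) = 0.94311916
P = 60.9800 * 0.99634151 * 0.94311916 - 54.1100 * 1.00000000 * 0.93402654 = 6.7608

Answer: Price = 6.7608


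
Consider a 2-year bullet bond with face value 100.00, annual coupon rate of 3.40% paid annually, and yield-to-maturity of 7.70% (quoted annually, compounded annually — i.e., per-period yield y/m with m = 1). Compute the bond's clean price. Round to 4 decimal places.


Answer: Price = 92.3003

Derivation:
Coupon per period c = face * coupon_rate / m = 3.400000
Periods per year m = 1; per-period yield y/m = 0.077000
Number of cashflows N = 2
Cashflows (t years, CF_t, discount factor 1/(1+y/m)^(m*t), PV):
  t = 1.0000: CF_t = 3.400000, DF = 0.928505, PV = 3.156917
  t = 2.0000: CF_t = 103.400000, DF = 0.862122, PV = 89.143387
Price P = sum_t PV_t = 92.300305


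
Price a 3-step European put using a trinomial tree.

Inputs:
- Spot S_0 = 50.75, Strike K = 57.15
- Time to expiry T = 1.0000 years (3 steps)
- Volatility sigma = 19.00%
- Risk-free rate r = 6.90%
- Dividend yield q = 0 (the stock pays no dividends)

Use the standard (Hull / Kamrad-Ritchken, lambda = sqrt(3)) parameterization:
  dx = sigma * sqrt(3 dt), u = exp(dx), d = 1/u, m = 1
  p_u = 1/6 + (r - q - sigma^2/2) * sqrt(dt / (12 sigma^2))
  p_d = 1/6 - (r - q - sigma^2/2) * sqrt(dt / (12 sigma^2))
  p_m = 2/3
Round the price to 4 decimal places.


Answer: Price = V(0,0) = 5.4954

Derivation:
dt = T/N = 0.333333; dx = sigma*sqrt(3*dt) = 0.190000
u = exp(dx) = 1.209250; d = 1/u = 0.826959
p_u = 0.211360, p_m = 0.666667, p_d = 0.121974
Discount per step: exp(-r*dt) = 0.977262
Stock lattice S(k, j) with j the centered position index:
  k=0: S(0,+0) = 50.7500
  k=1: S(1,-1) = 41.9682; S(1,+0) = 50.7500; S(1,+1) = 61.3694
  k=2: S(2,-2) = 34.7060; S(2,-1) = 41.9682; S(2,+0) = 50.7500; S(2,+1) = 61.3694; S(2,+2) = 74.2109
  k=3: S(3,-3) = 28.7004; S(3,-2) = 34.7060; S(3,-1) = 41.9682; S(3,+0) = 50.7500; S(3,+1) = 61.3694; S(3,+2) = 74.2109; S(3,+3) = 89.7396
Terminal payoffs V(N, j) = max(K - S_T, 0):
  V(3,-3) = 28.449584; V(3,-2) = 22.444033; V(3,-1) = 15.181824; V(3,+0) = 6.400000; V(3,+1) = 0.000000; V(3,+2) = 0.000000; V(3,+3) = 0.000000
Backward induction: V(k, j) = exp(-r*dt) * [p_u * V(k+1, j+1) + p_m * V(k+1, j) + p_d * V(k+1, j-1)]
  V(2,-2) = exp(-r*dt) * [p_u*15.181824 + p_m*22.444033 + p_d*28.449584] = 21.149538
  V(2,-1) = exp(-r*dt) * [p_u*6.400000 + p_m*15.181824 + p_d*22.444033] = 13.888365
  V(2,+0) = exp(-r*dt) * [p_u*0.000000 + p_m*6.400000 + p_d*15.181824] = 5.979331
  V(2,+1) = exp(-r*dt) * [p_u*0.000000 + p_m*0.000000 + p_d*6.400000] = 0.762882
  V(2,+2) = exp(-r*dt) * [p_u*0.000000 + p_m*0.000000 + p_d*0.000000] = 0.000000
  V(1,-1) = exp(-r*dt) * [p_u*5.979331 + p_m*13.888365 + p_d*21.149538] = 12.804471
  V(1,+0) = exp(-r*dt) * [p_u*0.762882 + p_m*5.979331 + p_d*13.888365] = 5.708658
  V(1,+1) = exp(-r*dt) * [p_u*0.000000 + p_m*0.762882 + p_d*5.979331] = 1.209762
  V(0,+0) = exp(-r*dt) * [p_u*1.209762 + p_m*5.708658 + p_d*12.804471] = 5.495416


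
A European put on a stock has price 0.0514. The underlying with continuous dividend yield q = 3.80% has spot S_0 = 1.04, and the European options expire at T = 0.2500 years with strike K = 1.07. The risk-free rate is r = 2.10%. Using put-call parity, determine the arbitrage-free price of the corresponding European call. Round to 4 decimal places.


Answer: Call price = 0.0172

Derivation:
Put-call parity: C - P = S_0 * exp(-qT) - K * exp(-rT).
S_0 * exp(-qT) = 1.0400 * 0.99054498 = 1.03016678
K * exp(-rT) = 1.0700 * 0.99476376 = 1.06439722
C = P + S*exp(-qT) - K*exp(-rT)
C = 0.0514 + 1.03016678 - 1.06439722 = 0.0172


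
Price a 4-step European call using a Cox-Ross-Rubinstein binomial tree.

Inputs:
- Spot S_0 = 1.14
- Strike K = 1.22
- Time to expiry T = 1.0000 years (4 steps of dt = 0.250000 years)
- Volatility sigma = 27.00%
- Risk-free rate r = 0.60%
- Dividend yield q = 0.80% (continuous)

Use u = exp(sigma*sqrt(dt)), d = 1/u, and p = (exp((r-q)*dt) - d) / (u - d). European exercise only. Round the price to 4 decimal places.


Answer: Price = V(0,0) = 0.0924

Derivation:
dt = T/N = 0.250000
u = exp(sigma*sqrt(dt)) = 1.144537; d = 1/u = 0.873716
p = (exp((r-q)*dt) - d) / (u - d) = 0.464455
Discount per step: exp(-r*dt) = 0.998501
Stock lattice S(k, i) with i counting down-moves:
  k=0: S(0,0) = 1.1400
  k=1: S(1,0) = 1.3048; S(1,1) = 0.9960
  k=2: S(2,0) = 1.4934; S(2,1) = 1.1400; S(2,2) = 0.8703
  k=3: S(3,0) = 1.7092; S(3,1) = 1.3048; S(3,2) = 0.9960; S(3,3) = 0.7604
  k=4: S(4,0) = 1.9562; S(4,1) = 1.4934; S(4,2) = 1.1400; S(4,3) = 0.8703; S(4,4) = 0.6643
Terminal payoffs V(N, i) = max(S_T - K, 0):
  V(4,0) = 0.736248; V(4,1) = 0.273359; V(4,2) = 0.000000; V(4,3) = 0.000000; V(4,4) = 0.000000
Backward induction: V(k, i) = exp(-r*dt) * [p * V(k+1, i) + (1-p) * V(k+1, i+1)].
  V(3,0) = exp(-r*dt) * [p*0.736248 + (1-p)*0.273359] = 0.487618
  V(3,1) = exp(-r*dt) * [p*0.273359 + (1-p)*0.000000] = 0.126773
  V(3,2) = exp(-r*dt) * [p*0.000000 + (1-p)*0.000000] = 0.000000
  V(3,3) = exp(-r*dt) * [p*0.000000 + (1-p)*0.000000] = 0.000000
  V(2,0) = exp(-r*dt) * [p*0.487618 + (1-p)*0.126773] = 0.293928
  V(2,1) = exp(-r*dt) * [p*0.126773 + (1-p)*0.000000] = 0.058792
  V(2,2) = exp(-r*dt) * [p*0.000000 + (1-p)*0.000000] = 0.000000
  V(1,0) = exp(-r*dt) * [p*0.293928 + (1-p)*0.058792] = 0.167751
  V(1,1) = exp(-r*dt) * [p*0.058792 + (1-p)*0.000000] = 0.027265
  V(0,0) = exp(-r*dt) * [p*0.167751 + (1-p)*0.027265] = 0.092376


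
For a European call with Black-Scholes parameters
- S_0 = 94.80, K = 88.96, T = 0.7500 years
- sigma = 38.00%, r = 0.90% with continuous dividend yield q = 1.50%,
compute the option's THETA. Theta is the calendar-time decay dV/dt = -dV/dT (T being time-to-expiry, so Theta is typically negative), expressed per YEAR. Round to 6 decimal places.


Answer: Theta = -7.243059

Derivation:
d1 = 0.3440782096; d2 = 0.0149885562
phi(d1) = 0.3760122936; exp(-qT) = 0.9888130446; exp(-rT) = 0.9932727301
Theta = -S*exp(-qT)*phi(d1)*sigma/(2*sqrt(T)) - r*K*exp(-rT)*N(d2) + q*S*exp(-qT)*N(d1)
N(d1) = 0.6346062651; N(d2) = 0.5059793449; sqrt(T) = 0.8660254038
Term 1 = -94.8000 * 0.9888130446 * 0.3760122936 * 0.3800 / (2 * 0.8660254038) = -7.7329915913
Term 2 = -0.0090 * 88.9600 * 0.9932727301 * 0.5059793449 = -0.4023820365
Term 3 = 0.0150 * 94.8000 * 0.9888130446 * 0.6346062651 = 0.8923148873
Theta = -7.7329915913 + (-0.4023820365) + (0.8923148873) = -7.243059


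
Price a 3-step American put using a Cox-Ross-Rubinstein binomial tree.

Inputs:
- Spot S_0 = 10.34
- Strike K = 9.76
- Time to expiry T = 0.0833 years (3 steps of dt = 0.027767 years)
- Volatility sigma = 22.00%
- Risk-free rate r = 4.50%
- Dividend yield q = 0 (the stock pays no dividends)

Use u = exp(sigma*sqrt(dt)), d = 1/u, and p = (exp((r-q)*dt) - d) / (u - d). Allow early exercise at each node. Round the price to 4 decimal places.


Answer: Price = V(0,0) = 0.0590

Derivation:
dt = T/N = 0.027767
u = exp(sigma*sqrt(dt)) = 1.037340; d = 1/u = 0.964004
p = (exp((r-q)*dt) - d) / (u - d) = 0.507885
Discount per step: exp(-r*dt) = 0.998751
Stock lattice S(k, i) with i counting down-moves:
  k=0: S(0,0) = 10.3400
  k=1: S(1,0) = 10.7261; S(1,1) = 9.9678
  k=2: S(2,0) = 11.1266; S(2,1) = 10.3400; S(2,2) = 9.6090
  k=3: S(3,0) = 11.5421; S(3,1) = 10.7261; S(3,2) = 9.9678; S(3,3) = 9.2631
Terminal payoffs V(N, i) = max(K - S_T, 0):
  V(3,0) = 0.000000; V(3,1) = 0.000000; V(3,2) = 0.000000; V(3,3) = 0.496871
Backward induction: V(k, i) = exp(-r*dt) * [p * V(k+1, i) + (1-p) * V(k+1, i+1)]; then take max(V_cont, immediate exercise) for American.
  V(2,0) = exp(-r*dt) * [p*0.000000 + (1-p)*0.000000] = 0.000000; exercise = 0.000000; V(2,0) = max -> 0.000000
  V(2,1) = exp(-r*dt) * [p*0.000000 + (1-p)*0.000000] = 0.000000; exercise = 0.000000; V(2,1) = max -> 0.000000
  V(2,2) = exp(-r*dt) * [p*0.000000 + (1-p)*0.496871] = 0.244212; exercise = 0.150990; V(2,2) = max -> 0.244212
  V(1,0) = exp(-r*dt) * [p*0.000000 + (1-p)*0.000000] = 0.000000; exercise = 0.000000; V(1,0) = max -> 0.000000
  V(1,1) = exp(-r*dt) * [p*0.000000 + (1-p)*0.244212] = 0.120031; exercise = 0.000000; V(1,1) = max -> 0.120031
  V(0,0) = exp(-r*dt) * [p*0.000000 + (1-p)*0.120031] = 0.058995; exercise = 0.000000; V(0,0) = max -> 0.058995


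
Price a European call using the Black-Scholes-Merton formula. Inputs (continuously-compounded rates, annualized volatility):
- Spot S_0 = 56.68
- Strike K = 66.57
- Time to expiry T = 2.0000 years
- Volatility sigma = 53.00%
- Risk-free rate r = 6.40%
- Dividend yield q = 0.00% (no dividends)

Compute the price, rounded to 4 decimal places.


d1 = (ln(S/K) + (r - q + 0.5*sigma^2) * T) / (sigma * sqrt(T)) = 0.33096252
d2 = d1 - sigma * sqrt(T) = -0.41857067
exp(-rT) = 0.87985338; exp(-qT) = 1.00000000
C = S_0 * exp(-qT) * N(d1) - K * exp(-rT) * N(d2)
N(d1) = 0.62966360; N(d2) = 0.33776496
C = 56.6800 * 1.00000000 * 0.62966360 - 66.5700 * 0.87985338 * 0.33776496 = 15.9058

Answer: Price = 15.9058


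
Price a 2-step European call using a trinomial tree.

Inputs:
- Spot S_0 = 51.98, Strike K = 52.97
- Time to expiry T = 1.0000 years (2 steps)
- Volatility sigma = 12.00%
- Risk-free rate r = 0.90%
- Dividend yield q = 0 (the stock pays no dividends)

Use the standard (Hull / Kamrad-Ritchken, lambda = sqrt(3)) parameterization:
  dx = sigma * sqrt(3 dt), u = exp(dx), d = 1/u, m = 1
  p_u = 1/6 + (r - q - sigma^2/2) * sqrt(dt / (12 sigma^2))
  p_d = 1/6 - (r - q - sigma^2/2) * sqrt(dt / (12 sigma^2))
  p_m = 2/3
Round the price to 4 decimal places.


dt = T/N = 0.500000; dx = sigma*sqrt(3*dt) = 0.146969
u = exp(dx) = 1.158319; d = 1/u = 0.863320
p_u = 0.169729, p_m = 0.666667, p_d = 0.163605
Discount per step: exp(-r*dt) = 0.995510
Stock lattice S(k, j) with j the centered position index:
  k=0: S(0,+0) = 51.9800
  k=1: S(1,-1) = 44.8754; S(1,+0) = 51.9800; S(1,+1) = 60.2094
  k=2: S(2,-2) = 38.7418; S(2,-1) = 44.8754; S(2,+0) = 51.9800; S(2,+1) = 60.2094; S(2,+2) = 69.7417
Terminal payoffs V(N, j) = max(S_T - K, 0):
  V(2,-2) = 0.000000; V(2,-1) = 0.000000; V(2,+0) = 0.000000; V(2,+1) = 7.239396; V(2,+2) = 16.771657
Backward induction: V(k, j) = exp(-r*dt) * [p_u * V(k+1, j+1) + p_m * V(k+1, j) + p_d * V(k+1, j-1)]
  V(1,-1) = exp(-r*dt) * [p_u*0.000000 + p_m*0.000000 + p_d*0.000000] = 0.000000
  V(1,+0) = exp(-r*dt) * [p_u*7.239396 + p_m*0.000000 + p_d*0.000000] = 1.223215
  V(1,+1) = exp(-r*dt) * [p_u*16.771657 + p_m*7.239396 + p_d*0.000000] = 7.638442
  V(0,+0) = exp(-r*dt) * [p_u*7.638442 + p_m*1.223215 + p_d*0.000000] = 2.102456

Answer: Price = V(0,0) = 2.1025


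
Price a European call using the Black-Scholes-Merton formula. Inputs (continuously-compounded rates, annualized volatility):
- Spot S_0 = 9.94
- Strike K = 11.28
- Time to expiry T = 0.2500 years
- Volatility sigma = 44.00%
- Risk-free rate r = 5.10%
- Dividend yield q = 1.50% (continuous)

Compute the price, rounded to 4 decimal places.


d1 = (ln(S/K) + (r - q + 0.5*sigma^2) * T) / (sigma * sqrt(T)) = -0.42392830
d2 = d1 - sigma * sqrt(T) = -0.64392830
exp(-rT) = 0.98733094; exp(-qT) = 0.99625702
C = S_0 * exp(-qT) * N(d1) - K * exp(-rT) * N(d2)
N(d1) = 0.33580905; N(d2) = 0.25981097
C = 9.9400 * 0.99625702 * 0.33580905 - 11.2800 * 0.98733094 * 0.25981097 = 0.4319

Answer: Price = 0.4319


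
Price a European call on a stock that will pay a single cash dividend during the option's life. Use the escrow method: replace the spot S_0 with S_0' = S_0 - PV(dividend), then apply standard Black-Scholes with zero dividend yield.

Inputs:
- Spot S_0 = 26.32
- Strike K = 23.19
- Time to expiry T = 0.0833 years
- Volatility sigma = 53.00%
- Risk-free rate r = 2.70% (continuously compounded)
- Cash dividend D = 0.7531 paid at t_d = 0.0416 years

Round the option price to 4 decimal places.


Answer: Price = 3.0043

Derivation:
PV(D) = D * exp(-r * t_d) = 0.7531 * 0.99887743 = 0.75225459
S_0' = S_0 - PV(D) = 26.3200 - 0.75225459 = 25.56774541
d1 = (ln(S_0'/K) + (r + sigma^2/2)*T) / (sigma*sqrt(T)) = 0.72930035
d2 = d1 - sigma*sqrt(T) = 0.57633313
exp(-rT) = 0.99775343
N(d1) = 0.76709102; N(d2) = 0.71780498
C = S_0' * N(d1) - K * exp(-rT) * N(d2) = 25.56774541 * 0.76709102 - 23.1900 * 0.99775343 * 0.71780498 = 3.0043


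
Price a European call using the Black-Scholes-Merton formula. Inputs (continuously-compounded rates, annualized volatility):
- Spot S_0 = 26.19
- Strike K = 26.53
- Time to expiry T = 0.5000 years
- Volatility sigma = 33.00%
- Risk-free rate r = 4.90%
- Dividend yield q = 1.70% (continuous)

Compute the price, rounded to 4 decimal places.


Answer: Price = 2.4486

Derivation:
d1 = (ln(S/K) + (r - q + 0.5*sigma^2) * T) / (sigma * sqrt(T)) = 0.12996404
d2 = d1 - sigma * sqrt(T) = -0.10338120
exp(-rT) = 0.97579769; exp(-qT) = 0.99153602
C = S_0 * exp(-qT) * N(d1) - K * exp(-rT) * N(d2)
N(d1) = 0.55170256; N(d2) = 0.45883022
C = 26.1900 * 0.99153602 * 0.55170256 - 26.5300 * 0.97579769 * 0.45883022 = 2.4486


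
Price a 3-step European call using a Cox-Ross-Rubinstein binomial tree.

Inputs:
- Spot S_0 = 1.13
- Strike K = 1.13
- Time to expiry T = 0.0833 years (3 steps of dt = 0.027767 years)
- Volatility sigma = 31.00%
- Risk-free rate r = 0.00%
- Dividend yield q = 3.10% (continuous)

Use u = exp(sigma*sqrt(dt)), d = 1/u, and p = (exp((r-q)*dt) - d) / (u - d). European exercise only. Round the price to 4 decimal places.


dt = T/N = 0.027767
u = exp(sigma*sqrt(dt)) = 1.053014; d = 1/u = 0.949655
p = (exp((r-q)*dt) - d) / (u - d) = 0.478764
Discount per step: exp(-r*dt) = 1.000000
Stock lattice S(k, i) with i counting down-moves:
  k=0: S(0,0) = 1.1300
  k=1: S(1,0) = 1.1899; S(1,1) = 1.0731
  k=2: S(2,0) = 1.2530; S(2,1) = 1.1300; S(2,2) = 1.0191
  k=3: S(3,0) = 1.3194; S(3,1) = 1.1899; S(3,2) = 1.0731; S(3,3) = 0.9678
Terminal payoffs V(N, i) = max(S_T - K, 0):
  V(3,0) = 0.189413; V(3,1) = 0.059906; V(3,2) = 0.000000; V(3,3) = 0.000000
Backward induction: V(k, i) = exp(-r*dt) * [p * V(k+1, i) + (1-p) * V(k+1, i+1)].
  V(2,0) = exp(-r*dt) * [p*0.189413 + (1-p)*0.059906] = 0.121909
  V(2,1) = exp(-r*dt) * [p*0.059906 + (1-p)*0.000000] = 0.028681
  V(2,2) = exp(-r*dt) * [p*0.000000 + (1-p)*0.000000] = 0.000000
  V(1,0) = exp(-r*dt) * [p*0.121909 + (1-p)*0.028681] = 0.073315
  V(1,1) = exp(-r*dt) * [p*0.028681 + (1-p)*0.000000] = 0.013731
  V(0,0) = exp(-r*dt) * [p*0.073315 + (1-p)*0.013731] = 0.042258

Answer: Price = V(0,0) = 0.0423


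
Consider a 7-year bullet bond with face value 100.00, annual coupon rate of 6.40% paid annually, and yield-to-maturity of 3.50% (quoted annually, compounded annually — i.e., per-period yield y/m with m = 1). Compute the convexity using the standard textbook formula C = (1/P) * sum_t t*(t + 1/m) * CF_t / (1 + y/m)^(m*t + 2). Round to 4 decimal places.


Answer: Convexity = 41.9656

Derivation:
Coupon per period c = face * coupon_rate / m = 6.400000
Periods per year m = 1; per-period yield y/m = 0.035000
Number of cashflows N = 7
Cashflows (t years, CF_t, discount factor 1/(1+y/m)^(m*t), PV):
  t = 1.0000: CF_t = 6.400000, DF = 0.966184, PV = 6.183575
  t = 2.0000: CF_t = 6.400000, DF = 0.933511, PV = 5.974468
  t = 3.0000: CF_t = 6.400000, DF = 0.901943, PV = 5.772433
  t = 4.0000: CF_t = 6.400000, DF = 0.871442, PV = 5.577230
  t = 5.0000: CF_t = 6.400000, DF = 0.841973, PV = 5.388628
  t = 6.0000: CF_t = 6.400000, DF = 0.813501, PV = 5.206404
  t = 7.0000: CF_t = 106.400000, DF = 0.785991, PV = 83.629438
Price P = sum_t PV_t = 117.732178
Convexity numerator sum_t t*(t + 1/m) * CF_t / (1+y/m)^(m*t + 2):
  t = 1.0000: term = 11.544867
  t = 2.0000: term = 33.463382
  t = 3.0000: term = 64.663539
  t = 4.0000: term = 104.128082
  t = 5.0000: term = 150.910264
  t = 6.0000: term = 204.129826
  t = 7.0000: term = 4371.862625
Convexity = (1/P) * sum = 4940.702585 / 117.732178 = 41.965609


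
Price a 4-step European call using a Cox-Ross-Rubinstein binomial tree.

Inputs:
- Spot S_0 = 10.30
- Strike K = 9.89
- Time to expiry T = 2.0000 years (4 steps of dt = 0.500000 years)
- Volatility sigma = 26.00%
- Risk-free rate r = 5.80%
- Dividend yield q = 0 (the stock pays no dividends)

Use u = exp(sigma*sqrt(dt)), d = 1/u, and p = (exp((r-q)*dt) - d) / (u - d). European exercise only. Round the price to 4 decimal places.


Answer: Price = V(0,0) = 2.2333

Derivation:
dt = T/N = 0.500000
u = exp(sigma*sqrt(dt)) = 1.201833; d = 1/u = 0.832062
p = (exp((r-q)*dt) - d) / (u - d) = 0.533742
Discount per step: exp(-r*dt) = 0.971416
Stock lattice S(k, i) with i counting down-moves:
  k=0: S(0,0) = 10.3000
  k=1: S(1,0) = 12.3789; S(1,1) = 8.5702
  k=2: S(2,0) = 14.8773; S(2,1) = 10.3000; S(2,2) = 7.1310
  k=3: S(3,0) = 17.8801; S(3,1) = 12.3789; S(3,2) = 8.5702; S(3,3) = 5.9334
  k=4: S(4,0) = 21.4889; S(4,1) = 14.8773; S(4,2) = 10.3000; S(4,3) = 7.1310; S(4,4) = 4.9370
Terminal payoffs V(N, i) = max(S_T - K, 0):
  V(4,0) = 11.598866; V(4,1) = 4.987343; V(4,2) = 0.410000; V(4,3) = 0.000000; V(4,4) = 0.000000
Backward induction: V(k, i) = exp(-r*dt) * [p * V(k+1, i) + (1-p) * V(k+1, i+1)].
  V(3,0) = exp(-r*dt) * [p*11.598866 + (1-p)*4.987343] = 8.272770
  V(3,1) = exp(-r*dt) * [p*4.987343 + (1-p)*0.410000] = 2.771569
  V(3,2) = exp(-r*dt) * [p*0.410000 + (1-p)*0.000000] = 0.212579
  V(3,3) = exp(-r*dt) * [p*0.000000 + (1-p)*0.000000] = 0.000000
  V(2,0) = exp(-r*dt) * [p*8.272770 + (1-p)*2.771569] = 5.544645
  V(2,1) = exp(-r*dt) * [p*2.771569 + (1-p)*0.212579] = 1.533304
  V(2,2) = exp(-r*dt) * [p*0.212579 + (1-p)*0.000000] = 0.110219
  V(1,0) = exp(-r*dt) * [p*5.544645 + (1-p)*1.533304] = 3.569301
  V(1,1) = exp(-r*dt) * [p*1.533304 + (1-p)*0.110219] = 0.844919
  V(0,0) = exp(-r*dt) * [p*3.569301 + (1-p)*0.844919] = 2.233323


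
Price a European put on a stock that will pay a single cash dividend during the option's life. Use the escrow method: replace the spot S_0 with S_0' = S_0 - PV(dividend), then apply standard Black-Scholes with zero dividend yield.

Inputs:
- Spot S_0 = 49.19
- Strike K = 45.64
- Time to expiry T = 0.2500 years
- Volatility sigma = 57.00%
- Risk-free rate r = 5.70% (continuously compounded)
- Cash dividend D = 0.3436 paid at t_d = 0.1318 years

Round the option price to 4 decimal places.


PV(D) = D * exp(-r * t_d) = 0.3436 * 0.99251555 = 0.34102834
S_0' = S_0 - PV(D) = 49.1900 - 0.34102834 = 48.84897166
d1 = (ln(S_0'/K) + (r + sigma^2/2)*T) / (sigma*sqrt(T)) = 0.43091685
d2 = d1 - sigma*sqrt(T) = 0.14591685
exp(-rT) = 0.98585105
N(-d1) = 0.33326442; N(-d2) = 0.44199351
P = K * exp(-rT) * N(-d2) - S_0' * N(-d1) = 45.6400 * 0.98585105 * 0.44199351 - 48.84897166 * 0.33326442 = 3.6075

Answer: Price = 3.6075


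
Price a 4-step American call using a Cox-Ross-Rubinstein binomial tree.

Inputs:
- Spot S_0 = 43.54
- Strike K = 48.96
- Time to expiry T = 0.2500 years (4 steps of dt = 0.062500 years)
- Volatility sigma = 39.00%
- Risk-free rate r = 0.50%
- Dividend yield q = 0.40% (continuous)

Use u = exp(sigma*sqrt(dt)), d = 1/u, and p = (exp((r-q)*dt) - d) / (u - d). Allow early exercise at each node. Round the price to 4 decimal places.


Answer: Price = V(0,0) = 1.6794

Derivation:
dt = T/N = 0.062500
u = exp(sigma*sqrt(dt)) = 1.102411; d = 1/u = 0.907102
p = (exp((r-q)*dt) - d) / (u - d) = 0.475964
Discount per step: exp(-r*dt) = 0.999688
Stock lattice S(k, i) with i counting down-moves:
  k=0: S(0,0) = 43.5400
  k=1: S(1,0) = 47.9990; S(1,1) = 39.4952
  k=2: S(2,0) = 52.9146; S(2,1) = 43.5400; S(2,2) = 35.8262
  k=3: S(3,0) = 58.3337; S(3,1) = 47.9990; S(3,2) = 39.4952; S(3,3) = 32.4980
  k=4: S(4,0) = 64.3077; S(4,1) = 52.9146; S(4,2) = 43.5400; S(4,3) = 35.8262; S(4,4) = 29.4791
Terminal payoffs V(N, i) = max(S_T - K, 0):
  V(4,0) = 15.347744; V(4,1) = 3.954640; V(4,2) = 0.000000; V(4,3) = 0.000000; V(4,4) = 0.000000
Backward induction: V(k, i) = exp(-r*dt) * [p * V(k+1, i) + (1-p) * V(k+1, i+1)]; then take max(V_cont, immediate exercise) for American.
  V(3,0) = exp(-r*dt) * [p*15.347744 + (1-p)*3.954640] = 9.374421; exercise = 9.373705; V(3,0) = max -> 9.374421
  V(3,1) = exp(-r*dt) * [p*3.954640 + (1-p)*0.000000] = 1.881680; exercise = 0.000000; V(3,1) = max -> 1.881680
  V(3,2) = exp(-r*dt) * [p*0.000000 + (1-p)*0.000000] = 0.000000; exercise = 0.000000; V(3,2) = max -> 0.000000
  V(3,3) = exp(-r*dt) * [p*0.000000 + (1-p)*0.000000] = 0.000000; exercise = 0.000000; V(3,3) = max -> 0.000000
  V(2,0) = exp(-r*dt) * [p*9.374421 + (1-p)*1.881680] = 5.446255; exercise = 3.954640; V(2,0) = max -> 5.446255
  V(2,1) = exp(-r*dt) * [p*1.881680 + (1-p)*0.000000] = 0.895332; exercise = 0.000000; V(2,1) = max -> 0.895332
  V(2,2) = exp(-r*dt) * [p*0.000000 + (1-p)*0.000000] = 0.000000; exercise = 0.000000; V(2,2) = max -> 0.000000
  V(1,0) = exp(-r*dt) * [p*5.446255 + (1-p)*0.895332] = 3.060453; exercise = 0.000000; V(1,0) = max -> 3.060453
  V(1,1) = exp(-r*dt) * [p*0.895332 + (1-p)*0.000000] = 0.426013; exercise = 0.000000; V(1,1) = max -> 0.426013
  V(0,0) = exp(-r*dt) * [p*3.060453 + (1-p)*0.426013] = 1.679387; exercise = 0.000000; V(0,0) = max -> 1.679387
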